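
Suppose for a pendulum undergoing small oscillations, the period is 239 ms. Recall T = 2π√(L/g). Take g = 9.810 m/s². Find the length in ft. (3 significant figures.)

0.0466 ft

Rearranging: L = g·(T/2π)².
T = 239 ms = 0.2390 s; g = 9.810 m/s².
L = 0.01419 m
0.01419 m × (1 ft / 0.3048 m) = 0.04657 ft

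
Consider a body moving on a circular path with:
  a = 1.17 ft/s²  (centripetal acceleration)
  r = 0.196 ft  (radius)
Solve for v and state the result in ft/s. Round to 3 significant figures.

Rearranging a = v²/r for v: v = √(a·r).
a = 1.17 ft/s² = 0.3566 m/s²; r = 0.196 ft = 0.05974 m.
v = 0.1460 m/s
0.1460 m/s × (1 ft/s / 0.3048 m/s) = 0.4789 ft/s

0.479 ft/s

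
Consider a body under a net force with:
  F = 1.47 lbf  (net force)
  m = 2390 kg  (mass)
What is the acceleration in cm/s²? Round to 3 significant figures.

0.274 cm/s²

From Newton's second law: a = F/m.
F = 1.47 lbf = 6.539 N; m = 2390 kg.
a = 0.002736 m/s²
0.002736 m/s² × (1 cm/s² / 0.01000 m/s²) = 0.2736 cm/s²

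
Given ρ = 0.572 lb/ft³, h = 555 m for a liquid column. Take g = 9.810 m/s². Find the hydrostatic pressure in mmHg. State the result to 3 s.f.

374 mmHg

Directly: P = ρgh.
ρ = 0.572 lb/ft³ = 9.163 kg/m³; h = 555 m; g = 9.810 m/s².
P = 49886 Pa  (the unit combination reduces to kg/(m·s²) = Pa)
49886 Pa × (1 mmHg / 133.3 Pa) = 374.2 mmHg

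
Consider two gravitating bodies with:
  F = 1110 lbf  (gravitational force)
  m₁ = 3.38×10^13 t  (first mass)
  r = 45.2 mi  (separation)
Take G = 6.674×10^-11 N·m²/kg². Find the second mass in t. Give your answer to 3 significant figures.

Rearranging F = G·m₁·m₂/r² for m₂: m₂ = F·r²/(G·m₁).
F = 1110 lbf = 4938 N; m₁ = 3.38×10^13 t = 3.380×10^16 kg; r = 45.2 mi = 72742 m; G = 6.674×10^-11 N·m²/kg².
m₂ = 1.158×10^7 kg
1.158×10^7 kg × (1 t / 1000 kg) = 11582 t

11600 t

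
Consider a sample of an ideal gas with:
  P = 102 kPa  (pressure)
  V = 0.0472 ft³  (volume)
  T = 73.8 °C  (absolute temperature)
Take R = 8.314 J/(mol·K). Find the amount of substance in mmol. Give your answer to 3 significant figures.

Rearranging PV = nRT for n: n = PV/(RT).
P = 102 kPa = 1.020×10^5 Pa; V = 0.0472 ft³ = 0.001337 m³; T = 73.8 °C = 346.9 K; R = 8.314 J/(mol·K).
n = 0.04726 mol
0.04726 mol × (1 mmol / 0.001000 mol) = 47.26 mmol

47.3 mmol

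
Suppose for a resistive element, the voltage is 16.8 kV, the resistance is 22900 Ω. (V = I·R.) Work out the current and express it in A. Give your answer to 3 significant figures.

0.734 A

From Ohm's law: I = V/R.
V = 16.8 kV = 16800 V; R = 22900 Ω.
I = 0.7336 A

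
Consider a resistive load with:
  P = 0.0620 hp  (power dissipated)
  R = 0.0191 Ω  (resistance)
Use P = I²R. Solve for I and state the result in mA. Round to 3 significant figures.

49200 mA

Rearranging P = I²R for I: I = √(P/R).
P = 0.0620 hp = 46.23 W; R = 0.0191 Ω.
I = 49.20 A
49.20 A × (1 mA / 0.001000 A) = 49200 mA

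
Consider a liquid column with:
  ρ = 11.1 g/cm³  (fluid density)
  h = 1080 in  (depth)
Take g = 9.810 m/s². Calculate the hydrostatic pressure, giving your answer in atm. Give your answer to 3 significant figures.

29.5 atm

Directly: P = ρgh.
ρ = 11.1 g/cm³ = 11100 kg/m³; h = 1080 in = 27.43 m; g = 9.810 m/s².
P = 2.987×10^6 Pa
2.987×10^6 Pa × (1 atm / 1.013×10^5 Pa) = 29.48 atm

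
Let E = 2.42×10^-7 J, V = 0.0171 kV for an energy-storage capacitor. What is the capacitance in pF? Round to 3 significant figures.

1660 pF

Rearranging: C = 2E/V².
E = 2.42×10^-7 J; V = 0.0171 kV = 17.10 V.
C = 1.655×10^-9 F
1.655×10^-9 F × (1 pF / 1.000×10^-12 F) = 1655 pF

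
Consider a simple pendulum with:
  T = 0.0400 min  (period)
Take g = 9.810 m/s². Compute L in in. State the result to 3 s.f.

Solving T = 2π√(L/g) for L: L = g·(T/2π)².
T = 0.0400 min = 2.400 s; g = 9.810 m/s².
L = 1.431 m
1.431 m × (1 in / 0.02540 m) = 56.35 in

56.4 in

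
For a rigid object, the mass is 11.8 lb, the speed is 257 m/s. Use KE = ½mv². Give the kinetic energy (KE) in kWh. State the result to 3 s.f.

KE is given directly by: KE = ½mv².
m = 11.8 lb = 5.352 kg; v = 257 m/s.
KE = 1.768×10^5 J  (the unit combination reduces to kg·m²/s² = J)
1.768×10^5 J × (1 kWh / 3.600×10^6 J) = 0.04910 kWh

0.0491 kWh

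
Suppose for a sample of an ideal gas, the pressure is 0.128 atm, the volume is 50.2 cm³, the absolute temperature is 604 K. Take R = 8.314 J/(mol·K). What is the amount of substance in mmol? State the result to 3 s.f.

Rearranging: n = PV/(RT).
P = 0.128 atm = 12970 Pa; V = 50.2 cm³ = 5.020×10^-5 m³; T = 604 K; R = 8.314 J/(mol·K).
n = 1.297×10^-4 mol
1.297×10^-4 mol × (1 mmol / 0.001000 mol) = 0.1297 mmol

0.130 mmol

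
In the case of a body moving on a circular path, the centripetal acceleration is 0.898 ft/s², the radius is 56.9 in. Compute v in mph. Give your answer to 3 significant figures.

1.41 mph

Rearranging a = v²/r for v: v = √(a·r).
a = 0.898 ft/s² = 0.2737 m/s²; r = 56.9 in = 1.445 m.
v = 0.6290 m/s
0.6290 m/s × (1 mph / 0.4470 m/s) = 1.407 mph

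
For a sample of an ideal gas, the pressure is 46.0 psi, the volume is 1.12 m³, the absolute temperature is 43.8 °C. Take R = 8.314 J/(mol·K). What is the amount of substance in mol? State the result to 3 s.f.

From the ideal-gas law: n = PV/(RT).
P = 46.0 psi = 3.172×10^5 Pa; V = 1.12 m³; T = 43.8 °C = 316.9 K; R = 8.314 J/(mol·K).
n = 134.8 mol

135 mol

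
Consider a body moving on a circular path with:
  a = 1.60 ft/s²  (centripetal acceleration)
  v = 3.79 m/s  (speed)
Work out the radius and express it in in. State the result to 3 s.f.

1160 in

Rearranging a = v²/r for r: r = v²/a.
a = 1.60 ft/s² = 0.4877 m/s²; v = 3.79 m/s.
r = 29.45 m
29.45 m × (1 in / 0.02540 m) = 1160 in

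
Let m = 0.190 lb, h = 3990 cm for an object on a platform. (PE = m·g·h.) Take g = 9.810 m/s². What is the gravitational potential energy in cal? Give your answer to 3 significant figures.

Directly: PE = mgh.
m = 0.190 lb = 0.08618 kg; h = 3990 cm = 39.90 m; g = 9.810 m/s².
PE = 33.73 J  (the unit combination reduces to kg·m²/s² = J)
33.73 J × (1 cal / 4.184 J) = 8.062 cal

8.06 cal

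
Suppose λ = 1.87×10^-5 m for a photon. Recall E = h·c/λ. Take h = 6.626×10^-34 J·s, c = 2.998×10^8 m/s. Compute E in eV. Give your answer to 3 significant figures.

0.0663 eV

E is given directly by: E = hc/λ.
λ = 1.87×10^-5 m; h = 6.626×10^-34 J·s; c = 2.998×10^8 m/s.
E = 1.062×10^-20 J  (the unit combination reduces to kg·m²/s² = J)
1.062×10^-20 J × (1 eV / 1.602×10^-19 J) = 0.06630 eV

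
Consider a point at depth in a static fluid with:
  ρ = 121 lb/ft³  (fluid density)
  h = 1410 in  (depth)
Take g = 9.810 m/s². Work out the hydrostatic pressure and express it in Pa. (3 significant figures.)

Directly: P = ρgh.
ρ = 121 lb/ft³ = 1938 kg/m³; h = 1410 in = 35.81 m; g = 9.810 m/s².
P = 6.810×10^5 Pa

6.81×10^5 Pa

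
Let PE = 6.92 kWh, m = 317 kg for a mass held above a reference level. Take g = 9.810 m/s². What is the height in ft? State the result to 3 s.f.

26300 ft

Rearranging PE = m·g·h for h: h = PE/(m·g).
PE = 6.92 kWh = 2.491×10^7 J; m = 317 kg; g = 9.810 m/s².
h = 8011 m
8011 m × (1 ft / 0.3048 m) = 26282 ft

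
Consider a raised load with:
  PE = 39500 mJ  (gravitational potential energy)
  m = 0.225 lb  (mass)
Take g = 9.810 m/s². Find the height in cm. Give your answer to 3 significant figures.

Rearranging PE = m·g·h for h: h = PE/(m·g).
PE = 39500 mJ = 39.50 J; m = 0.225 lb = 0.1021 kg; g = 9.810 m/s².
h = 39.45 m
39.45 m × (1 cm / 0.01000 m) = 3945 cm

3950 cm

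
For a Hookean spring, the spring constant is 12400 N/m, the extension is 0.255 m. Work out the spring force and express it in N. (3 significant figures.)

3160 N

F is given directly by: F = kx.
k = 12400 N/m; x = 0.255 m.
F = 3162 N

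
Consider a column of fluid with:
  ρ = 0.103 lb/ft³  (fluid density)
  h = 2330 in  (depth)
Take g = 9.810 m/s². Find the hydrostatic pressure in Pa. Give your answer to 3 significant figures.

Directly: P = ρgh.
ρ = 0.103 lb/ft³ = 1.650 kg/m³; h = 2330 in = 59.18 m; g = 9.810 m/s².
P = 957.9 Pa  (the unit combination reduces to kg/(m·s²) = Pa)

958 Pa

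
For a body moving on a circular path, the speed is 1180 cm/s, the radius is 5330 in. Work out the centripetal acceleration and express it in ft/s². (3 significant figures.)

a is given directly by: a = v²/r.
v = 1180 cm/s = 11.80 m/s; r = 5330 in = 135.4 m.
a = 1.028 m/s²
1.028 m/s² × (1 ft/s² / 0.3048 m/s²) = 3.374 ft/s²

3.37 ft/s²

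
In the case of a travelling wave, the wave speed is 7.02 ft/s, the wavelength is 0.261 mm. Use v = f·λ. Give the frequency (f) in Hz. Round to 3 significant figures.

Rearranging: f = v/λ.
v = 7.02 ft/s = 2.140 m/s; λ = 0.261 mm = 2.610×10^-4 m.
f = 8198 Hz

8200 Hz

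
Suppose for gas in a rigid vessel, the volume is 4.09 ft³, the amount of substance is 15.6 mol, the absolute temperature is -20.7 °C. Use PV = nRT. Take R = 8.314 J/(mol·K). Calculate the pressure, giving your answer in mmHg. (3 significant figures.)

From the ideal-gas law: P = nRT/V.
V = 4.09 ft³ = 0.1158 m³; n = 15.6 mol; T = -20.7 °C = 252.4 K; R = 8.314 J/(mol·K).
P = 2.827×10^5 Pa  (the unit combination reduces to kg/(m·s²) = Pa)
2.827×10^5 Pa × (1 mmHg / 133.3 Pa) = 2121 mmHg

2120 mmHg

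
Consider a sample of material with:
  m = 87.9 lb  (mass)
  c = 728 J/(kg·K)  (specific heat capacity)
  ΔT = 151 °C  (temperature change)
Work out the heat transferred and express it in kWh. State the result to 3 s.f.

Directly: Q = mcΔT.
m = 87.9 lb = 39.87 kg; c = 728 J/(kg·K); ΔT = 151 °C = 151.0 K.
Q = 4.383×10^6 J
4.383×10^6 J × (1 kWh / 3.600×10^6 J) = 1.217 kWh

1.22 kWh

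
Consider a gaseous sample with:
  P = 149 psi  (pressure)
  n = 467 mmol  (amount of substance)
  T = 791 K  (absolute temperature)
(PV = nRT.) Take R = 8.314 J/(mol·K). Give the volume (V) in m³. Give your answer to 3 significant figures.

From the ideal-gas law: V = nRT/P.
P = 149 psi = 1.027×10^6 Pa; n = 467 mmol = 0.4670 mol; T = 791 K; R = 8.314 J/(mol·K).
V = 0.002989 m³

0.00299 m³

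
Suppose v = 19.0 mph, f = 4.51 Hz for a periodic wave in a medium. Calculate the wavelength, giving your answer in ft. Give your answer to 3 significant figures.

6.18 ft

Rearranging: λ = v/f.
v = 19.0 mph = 8.494 m/s; f = 4.51 Hz.
λ = 1.883 m
1.883 m × (1 ft / 0.3048 m) = 6.179 ft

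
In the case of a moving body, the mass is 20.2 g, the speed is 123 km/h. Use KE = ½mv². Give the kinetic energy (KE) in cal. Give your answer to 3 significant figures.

2.82 cal

KE is given directly by: KE = ½mv².
m = 20.2 g = 0.02020 kg; v = 123 km/h = 34.17 m/s.
KE = 11.79 J
11.79 J × (1 cal / 4.184 J) = 2.818 cal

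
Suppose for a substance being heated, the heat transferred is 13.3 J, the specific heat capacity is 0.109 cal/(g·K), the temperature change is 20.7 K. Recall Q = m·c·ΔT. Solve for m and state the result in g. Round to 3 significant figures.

Rearranging: m = Q/(c·ΔT).
Q = 13.3 J; c = 0.109 cal/(g·K) = 456.1 J/(kg·K); ΔT = 20.7 K.
m = 0.001409 kg
0.001409 kg × (1 g / 0.001000 kg) = 1.409 g

1.41 g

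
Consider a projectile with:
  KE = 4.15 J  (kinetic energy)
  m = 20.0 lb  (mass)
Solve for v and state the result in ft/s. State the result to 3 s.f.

3.14 ft/s

Rearranging: v = √(2·KE/m).
KE = 4.15 J; m = 20.0 lb = 9.072 kg.
v = 0.9565 m/s
0.9565 m/s × (1 ft/s / 0.3048 m/s) = 3.138 ft/s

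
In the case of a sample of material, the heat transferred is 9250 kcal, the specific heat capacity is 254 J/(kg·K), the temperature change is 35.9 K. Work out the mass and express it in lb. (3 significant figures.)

Rearranging: m = Q/(c·ΔT).
Q = 9250 kcal = 3.870×10^7 J; c = 254 J/(kg·K); ΔT = 35.9 K.
m = 4244 kg
4244 kg × (1 lb / 0.4536 kg) = 9357 lb

9360 lb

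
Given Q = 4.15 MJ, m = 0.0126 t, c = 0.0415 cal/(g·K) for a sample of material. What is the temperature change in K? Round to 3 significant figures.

1900 K

Solving Q = m·c·ΔT for ΔT: ΔT = Q/(m·c).
Q = 4.15 MJ = 4.150×10^6 J; m = 0.0126 t = 12.60 kg; c = 0.0415 cal/(g·K) = 173.6 J/(kg·K).
ΔT = 1897 K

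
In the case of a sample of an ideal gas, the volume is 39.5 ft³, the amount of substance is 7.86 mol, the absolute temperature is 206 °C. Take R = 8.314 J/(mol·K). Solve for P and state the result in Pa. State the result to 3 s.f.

From the ideal-gas law: P = nRT/V.
V = 39.5 ft³ = 1.119 m³; n = 7.86 mol; T = 206 °C = 479.1 K; R = 8.314 J/(mol·K).
P = 27994 Pa

28000 Pa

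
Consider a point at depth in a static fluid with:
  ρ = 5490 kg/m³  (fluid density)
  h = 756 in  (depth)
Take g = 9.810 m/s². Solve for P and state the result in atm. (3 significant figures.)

Directly: P = ρgh.
ρ = 5490 kg/m³; h = 756 in = 19.20 m; g = 9.810 m/s².
P = 1.034×10^6 Pa
1.034×10^6 Pa × (1 atm / 1.013×10^5 Pa) = 10.21 atm

10.2 atm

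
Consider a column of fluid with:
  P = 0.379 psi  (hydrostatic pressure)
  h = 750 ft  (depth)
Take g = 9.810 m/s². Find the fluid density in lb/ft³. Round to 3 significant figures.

Rearranging P = ρ·g·h for ρ: ρ = P/(g·h).
P = 0.379 psi = 2613 Pa; h = 750 ft = 228.6 m; g = 9.810 m/s².
ρ = 1.165 kg/m³
1.165 kg/m³ × (1 lb/ft³ / 16.02 kg/m³) = 0.07274 lb/ft³

0.0727 lb/ft³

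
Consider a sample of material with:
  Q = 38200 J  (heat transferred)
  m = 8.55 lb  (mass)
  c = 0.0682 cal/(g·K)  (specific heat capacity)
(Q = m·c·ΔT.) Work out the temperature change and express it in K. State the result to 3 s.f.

34.5 K

Rearranging Q = m·c·ΔT for ΔT: ΔT = Q/(m·c).
Q = 38200 J; m = 8.55 lb = 3.878 kg; c = 0.0682 cal/(g·K) = 285.3 J/(kg·K).
ΔT = 34.52 K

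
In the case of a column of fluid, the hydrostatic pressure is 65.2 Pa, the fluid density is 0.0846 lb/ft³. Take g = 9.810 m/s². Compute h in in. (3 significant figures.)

Rearranging: h = P/(ρ·g).
P = 65.2 Pa; ρ = 0.0846 lb/ft³ = 1.355 kg/m³; g = 9.810 m/s².
h = 4.904 m
4.904 m × (1 in / 0.02540 m) = 193.1 in

193 in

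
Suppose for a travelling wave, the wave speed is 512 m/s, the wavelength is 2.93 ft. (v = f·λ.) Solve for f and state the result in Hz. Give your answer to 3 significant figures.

Rearranging v = f·λ for f: f = v/λ.
v = 512 m/s; λ = 2.93 ft = 0.8931 m.
f = 573.3 Hz

573 Hz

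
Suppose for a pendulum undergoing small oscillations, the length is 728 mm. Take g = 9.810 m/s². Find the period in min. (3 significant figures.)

0.0285 min

Directly: T = 2π√(L/g).
L = 728 mm = 0.7280 m; g = 9.810 m/s².
T = 1.712 s
1.712 s × (1 min / 60.00 s) = 0.02853 min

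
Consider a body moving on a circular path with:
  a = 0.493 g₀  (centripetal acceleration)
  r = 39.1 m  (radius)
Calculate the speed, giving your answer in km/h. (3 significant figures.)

Rearranging a = v²/r for v: v = √(a·r).
a = 0.493 g₀ = 4.835 m/s²; r = 39.1 m.
v = 13.75 m/s
13.75 m/s × (1 km/h / 0.2778 m/s) = 49.50 km/h

49.5 km/h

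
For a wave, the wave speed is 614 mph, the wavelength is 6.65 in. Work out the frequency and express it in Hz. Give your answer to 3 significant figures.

1630 Hz

Rearranging v = f·λ for f: f = v/λ.
v = 614 mph = 274.5 m/s; λ = 6.65 in = 0.1689 m.
f = 1625 Hz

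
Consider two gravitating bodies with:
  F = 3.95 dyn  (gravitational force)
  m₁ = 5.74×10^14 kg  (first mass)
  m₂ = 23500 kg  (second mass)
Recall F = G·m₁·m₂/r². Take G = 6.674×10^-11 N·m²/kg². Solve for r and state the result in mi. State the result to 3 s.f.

2970 mi

Rearranging F = G·m₁·m₂/r² for r: r = √(G·m₁m₂/F).
F = 3.95 dyn = 3.950×10^-5 N; m₁ = 5.74×10^14 kg; m₂ = 23500 kg; G = 6.674×10^-11 N·m²/kg².
r = 4.774×10^6 m
4.774×10^6 m × (1 mi / 1609 m) = 2966 mi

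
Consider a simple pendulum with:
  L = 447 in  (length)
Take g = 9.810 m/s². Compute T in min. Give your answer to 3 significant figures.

T is given directly by: T = 2π√(L/g).
L = 447 in = 11.35 m; g = 9.810 m/s².
T = 6.760 s
6.760 s × (1 min / 60.00 s) = 0.1127 min

0.113 min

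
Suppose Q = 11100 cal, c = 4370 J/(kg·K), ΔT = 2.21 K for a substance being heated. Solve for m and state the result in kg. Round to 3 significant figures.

Solving Q = m·c·ΔT for m: m = Q/(c·ΔT).
Q = 11100 cal = 46442 J; c = 4370 J/(kg·K); ΔT = 2.21 K.
m = 4.809 kg

4.81 kg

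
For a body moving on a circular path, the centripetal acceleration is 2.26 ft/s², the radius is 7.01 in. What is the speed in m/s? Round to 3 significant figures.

Solving a = v²/r for v: v = √(a·r).
a = 2.26 ft/s² = 0.6888 m/s²; r = 7.01 in = 0.1781 m.
v = 0.3502 m/s

0.350 m/s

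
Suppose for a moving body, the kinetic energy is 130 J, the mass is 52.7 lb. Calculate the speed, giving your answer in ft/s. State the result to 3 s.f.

Rearranging KE = ½mv² for v: v = √(2·KE/m).
KE = 130 J; m = 52.7 lb = 23.90 kg.
v = 3.298 m/s
3.298 m/s × (1 ft/s / 0.3048 m/s) = 10.82 ft/s

10.8 ft/s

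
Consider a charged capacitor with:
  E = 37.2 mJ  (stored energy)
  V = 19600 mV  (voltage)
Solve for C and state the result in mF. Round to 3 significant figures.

Rearranging: C = 2E/V².
E = 37.2 mJ = 0.03720 J; V = 19600 mV = 19.60 V.
C = 1.937×10^-4 F
1.937×10^-4 F × (1 mF / 0.001000 F) = 0.1937 mF

0.194 mF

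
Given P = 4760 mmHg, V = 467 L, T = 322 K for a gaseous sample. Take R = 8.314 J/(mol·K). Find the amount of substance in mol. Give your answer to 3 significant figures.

111 mol

Rearranging PV = nRT for n: n = PV/(RT).
P = 4760 mmHg = 6.346×10^5 Pa; V = 467 L = 0.4670 m³; T = 322 K; R = 8.314 J/(mol·K).
n = 110.7 mol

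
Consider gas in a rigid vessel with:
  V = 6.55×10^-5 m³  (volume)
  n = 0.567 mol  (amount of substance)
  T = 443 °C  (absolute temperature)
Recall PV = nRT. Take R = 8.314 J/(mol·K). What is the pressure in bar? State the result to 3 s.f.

From the ideal-gas law: P = nRT/V.
V = 6.55×10^-5 m³; n = 0.567 mol; T = 443 °C = 716.1 K; R = 8.314 J/(mol·K).
P = 5.154×10^7 Pa
5.154×10^7 Pa × (1 bar / 1.000×10^5 Pa) = 515.4 bar

515 bar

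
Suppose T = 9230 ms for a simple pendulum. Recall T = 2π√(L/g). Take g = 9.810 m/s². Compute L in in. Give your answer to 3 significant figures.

833 in

Rearranging T = 2π√(L/g) for L: L = g·(T/2π)².
T = 9230 ms = 9.230 s; g = 9.810 m/s².
L = 21.17 m
21.17 m × (1 in / 0.02540 m) = 833.4 in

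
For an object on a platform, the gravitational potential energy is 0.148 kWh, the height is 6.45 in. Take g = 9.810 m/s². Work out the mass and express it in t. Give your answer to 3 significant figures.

332 t

Rearranging: m = PE/(g·h).
PE = 0.148 kWh = 5.328×10^5 J; h = 6.45 in = 0.1638 m; g = 9.810 m/s².
m = 3.315×10^5 kg
3.315×10^5 kg × (1 t / 1000 kg) = 331.5 t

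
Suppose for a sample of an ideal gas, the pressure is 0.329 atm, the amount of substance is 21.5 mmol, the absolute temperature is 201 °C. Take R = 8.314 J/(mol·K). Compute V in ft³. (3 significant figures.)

From the ideal-gas law: V = nRT/P.
P = 0.329 atm = 33336 Pa; n = 21.5 mmol = 0.02150 mol; T = 201 °C = 474.1 K; R = 8.314 J/(mol·K).
V = 0.002542 m³
0.002542 m³ × (1 ft³ / 0.02832 m³) = 0.08979 ft³

0.0898 ft³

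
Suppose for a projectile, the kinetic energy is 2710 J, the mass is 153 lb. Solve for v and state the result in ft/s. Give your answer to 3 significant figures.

Solving KE = ½mv² for v: v = √(2·KE/m).
KE = 2710 J; m = 153 lb = 69.40 kg.
v = 8.837 m/s
8.837 m/s × (1 ft/s / 0.3048 m/s) = 28.99 ft/s

29.0 ft/s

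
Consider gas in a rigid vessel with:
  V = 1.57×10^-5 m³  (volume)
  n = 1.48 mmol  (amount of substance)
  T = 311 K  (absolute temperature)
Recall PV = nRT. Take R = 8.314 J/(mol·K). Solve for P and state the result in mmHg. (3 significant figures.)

Directly: P = nRT/V.
V = 1.57×10^-5 m³; n = 1.48 mmol = 0.001480 mol; T = 311 K; R = 8.314 J/(mol·K).
P = 2.437×10^5 Pa  (the unit combination reduces to kg/(m·s²) = Pa)
2.437×10^5 Pa × (1 mmHg / 133.3 Pa) = 1828 mmHg

1830 mmHg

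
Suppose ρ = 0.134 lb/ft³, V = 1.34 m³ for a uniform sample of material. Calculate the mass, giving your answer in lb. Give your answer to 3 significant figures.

Solving ρ = m/V for m: m = ρV.
ρ = 0.134 lb/ft³ = 2.146 kg/m³; V = 1.34 m³.
m = 2.876 kg
2.876 kg × (1 lb / 0.4536 kg) = 6.341 lb

6.34 lb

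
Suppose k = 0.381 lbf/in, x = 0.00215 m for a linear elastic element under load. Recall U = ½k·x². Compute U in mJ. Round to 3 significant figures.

0.154 mJ

Directly: U = ½kx².
k = 0.381 lbf/in = 66.72 N/m; x = 0.00215 m.
U = 1.542×10^-4 J
1.542×10^-4 J × (1 mJ / 0.001000 J) = 0.1542 mJ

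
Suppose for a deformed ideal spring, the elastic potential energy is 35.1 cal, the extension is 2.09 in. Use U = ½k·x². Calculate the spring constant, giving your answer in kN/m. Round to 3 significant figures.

104 kN/m

Rearranging: k = 2U/x².
U = 35.1 cal = 146.9 J; x = 2.09 in = 0.05309 m.
k = 1.042×10^5 N/m
1.042×10^5 N/m × (1 kN/m / 1000 N/m) = 104.2 kN/m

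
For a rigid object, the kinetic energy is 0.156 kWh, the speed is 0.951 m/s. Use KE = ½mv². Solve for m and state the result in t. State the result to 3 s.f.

Solving KE = ½mv² for m: m = 2·KE/v².
KE = 0.156 kWh = 5.616×10^5 J; v = 0.951 m/s.
m = 1.242×10^6 kg
1.242×10^6 kg × (1 t / 1000 kg) = 1242 t

1240 t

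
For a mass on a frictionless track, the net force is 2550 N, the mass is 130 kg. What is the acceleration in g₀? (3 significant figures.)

2.00 g₀

From Newton's second law: a = F/m.
F = 2550 N; m = 130 kg.
a = 19.62 m/s²
19.62 m/s² × (1 g₀ / 9.807 m/s²) = 2.000 g₀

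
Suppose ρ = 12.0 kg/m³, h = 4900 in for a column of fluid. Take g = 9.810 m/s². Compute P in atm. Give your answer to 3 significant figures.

Directly: P = ρgh.
ρ = 12.0 kg/m³; h = 4900 in = 124.5 m; g = 9.810 m/s².
P = 14651 Pa  (the unit combination reduces to kg/(m·s²) = Pa)
14651 Pa × (1 atm / 1.013×10^5 Pa) = 0.1446 atm

0.145 atm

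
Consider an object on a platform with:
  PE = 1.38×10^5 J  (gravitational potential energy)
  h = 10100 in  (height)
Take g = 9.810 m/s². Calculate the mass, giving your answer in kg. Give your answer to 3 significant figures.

54.8 kg

Solving PE = m·g·h for m: m = PE/(g·h).
PE = 1.38×10^5 J; h = 10100 in = 256.5 m; g = 9.810 m/s².
m = 54.83 kg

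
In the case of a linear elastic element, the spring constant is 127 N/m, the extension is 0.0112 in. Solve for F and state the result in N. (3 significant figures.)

0.0361 N

From Hooke's law: F = kx.
k = 127 N/m; x = 0.0112 in = 2.845×10^-4 m.
F = 0.03613 N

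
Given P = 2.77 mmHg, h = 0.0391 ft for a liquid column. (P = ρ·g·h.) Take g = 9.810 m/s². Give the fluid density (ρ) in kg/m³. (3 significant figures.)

Rearranging: ρ = P/(g·h).
P = 2.77 mmHg = 369.3 Pa; h = 0.0391 ft = 0.01192 m; g = 9.810 m/s².
ρ = 3159 kg/m³

3160 kg/m³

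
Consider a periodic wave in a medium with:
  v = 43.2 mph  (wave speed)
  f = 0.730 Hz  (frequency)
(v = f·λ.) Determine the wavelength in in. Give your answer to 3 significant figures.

1040 in

Solving v = f·λ for λ: λ = v/f.
v = 43.2 mph = 19.31 m/s; f = 0.730 Hz.
λ = 26.45 m
26.45 m × (1 in / 0.02540 m) = 1042 in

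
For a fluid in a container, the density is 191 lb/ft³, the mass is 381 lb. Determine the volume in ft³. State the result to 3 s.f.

1.99 ft³

Solving ρ = m/V for V: V = m/ρ.
ρ = 191 lb/ft³ = 3060 kg/m³; m = 381 lb = 172.8 kg.
V = 0.05649 m³
0.05649 m³ × (1 ft³ / 0.02832 m³) = 1.995 ft³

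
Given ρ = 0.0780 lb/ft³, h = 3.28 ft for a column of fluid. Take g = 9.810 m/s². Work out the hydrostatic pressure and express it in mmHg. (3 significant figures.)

0.0919 mmHg

P is given directly by: P = ρgh.
ρ = 0.0780 lb/ft³ = 1.249 kg/m³; h = 3.28 ft = 0.9997 m; g = 9.810 m/s².
P = 12.25 Pa
12.25 Pa × (1 mmHg / 133.3 Pa) = 0.09191 mmHg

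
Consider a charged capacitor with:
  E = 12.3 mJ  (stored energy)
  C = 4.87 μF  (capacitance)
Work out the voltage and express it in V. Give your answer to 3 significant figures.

71.1 V

Rearranging E = ½C·V² for V: V = √(2E/C).
E = 12.3 mJ = 0.01230 J; C = 4.87 μF = 4.870×10^-6 F.
V = 71.07 V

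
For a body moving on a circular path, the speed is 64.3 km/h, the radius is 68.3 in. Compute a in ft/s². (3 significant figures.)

a is given directly by: a = v²/r.
v = 64.3 km/h = 17.86 m/s; r = 68.3 in = 1.735 m.
a = 183.9 m/s²
183.9 m/s² × (1 ft/s² / 0.3048 m/s²) = 603.3 ft/s²

603 ft/s²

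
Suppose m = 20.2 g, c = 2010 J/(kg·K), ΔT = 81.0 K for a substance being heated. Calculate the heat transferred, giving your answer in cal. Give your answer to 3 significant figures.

Q is given directly by: Q = mcΔT.
m = 20.2 g = 0.02020 kg; c = 2010 J/(kg·K); ΔT = 81.0 K.
Q = 3289 J
3289 J × (1 cal / 4.184 J) = 786.0 cal

786 cal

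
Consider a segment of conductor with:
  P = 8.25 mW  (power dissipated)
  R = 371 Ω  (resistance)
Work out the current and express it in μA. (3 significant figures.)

Rearranging: I = √(P/R).
P = 8.25 mW = 0.008250 W; R = 371 Ω.
I = 0.004716 A
0.004716 A × (1 μA / 1.000×10^-6 A) = 4716 μA

4720 μA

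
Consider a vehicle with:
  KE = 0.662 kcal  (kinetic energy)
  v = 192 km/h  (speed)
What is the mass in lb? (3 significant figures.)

4.29 lb

Rearranging: m = 2·KE/v².
KE = 0.662 kcal = 2770 J; v = 192 km/h = 53.33 m/s.
m = 1.948 kg
1.948 kg × (1 lb / 0.4536 kg) = 4.294 lb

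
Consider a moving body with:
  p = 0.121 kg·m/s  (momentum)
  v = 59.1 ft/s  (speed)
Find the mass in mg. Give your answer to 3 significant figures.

6720 mg

Rearranging p = m·v for m: m = p/v.
p = 0.121 kg·m/s; v = 59.1 ft/s = 18.01 m/s.
m = 0.006717 kg
0.006717 kg × (1 mg / 1.000×10^-6 kg) = 6717 mg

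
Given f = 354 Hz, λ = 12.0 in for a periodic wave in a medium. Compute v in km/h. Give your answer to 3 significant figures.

Directly: v = fλ.
f = 354 Hz; λ = 12.0 in = 0.3048 m.
v = 107.9 m/s
107.9 m/s × (1 km/h / 0.2778 m/s) = 388.4 km/h

388 km/h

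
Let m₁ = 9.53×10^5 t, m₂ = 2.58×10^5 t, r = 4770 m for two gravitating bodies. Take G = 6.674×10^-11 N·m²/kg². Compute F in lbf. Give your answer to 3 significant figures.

From Newton's law of gravitation: F = Gm₁m₂/r².
m₁ = 9.53×10^5 t = 9.530×10^8 kg; m₂ = 2.58×10^5 t = 2.580×10^8 kg; r = 4770 m; G = 6.674×10^-11 N·m²/kg².
F = 0.7212 N  (the unit combination reduces to kg·m/s² = N)
0.7212 N × (1 lbf / 4.448 N) = 0.1621 lbf

0.162 lbf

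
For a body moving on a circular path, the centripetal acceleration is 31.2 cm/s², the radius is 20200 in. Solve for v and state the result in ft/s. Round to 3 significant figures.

Rearranging a = v²/r for v: v = √(a·r).
a = 31.2 cm/s² = 0.3120 m/s²; r = 20200 in = 513.1 m.
v = 12.65 m/s
12.65 m/s × (1 ft/s / 0.3048 m/s) = 41.51 ft/s

41.5 ft/s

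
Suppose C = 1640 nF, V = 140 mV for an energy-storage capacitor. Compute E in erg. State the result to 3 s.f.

0.161 erg

E is given directly by: E = ½CV².
C = 1640 nF = 1.640×10^-6 F; V = 140 mV = 0.1400 V.
E = 1.607×10^-8 J
1.607×10^-8 J × (1 erg / 1.000×10^-7 J) = 0.1607 erg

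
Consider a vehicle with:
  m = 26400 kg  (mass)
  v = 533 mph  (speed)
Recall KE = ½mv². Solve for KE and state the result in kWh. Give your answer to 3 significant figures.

208 kWh

Directly: KE = ½mv².
m = 26400 kg; v = 533 mph = 238.3 m/s.
KE = 7.494×10^8 J  (the unit combination reduces to kg·m²/s² = J)
7.494×10^8 J × (1 kWh / 3.600×10^6 J) = 208.2 kWh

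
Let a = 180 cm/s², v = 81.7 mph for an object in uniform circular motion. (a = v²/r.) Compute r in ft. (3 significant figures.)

2430 ft

Rearranging: r = v²/a.
a = 180 cm/s² = 1.800 m/s²; v = 81.7 mph = 36.52 m/s.
r = 741.1 m
741.1 m × (1 ft / 0.3048 m) = 2431 ft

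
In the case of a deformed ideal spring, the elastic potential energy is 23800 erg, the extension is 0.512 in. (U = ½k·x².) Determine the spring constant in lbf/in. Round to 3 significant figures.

0.161 lbf/in

Solving U = ½k·x² for k: k = 2U/x².
U = 23800 erg = 0.002380 J; x = 0.512 in = 0.01300 m.
k = 28.14 N/m
28.14 N/m × (1 lbf/in / 175.1 N/m) = 0.1607 lbf/in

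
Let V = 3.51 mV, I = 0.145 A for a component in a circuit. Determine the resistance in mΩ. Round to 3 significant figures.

Solving V = I·R for R: R = V/I.
V = 3.51 mV = 0.003510 V; I = 0.145 A.
R = 0.02421 Ω
0.02421 Ω × (1 mΩ / 0.001000 Ω) = 24.21 mΩ

24.2 mΩ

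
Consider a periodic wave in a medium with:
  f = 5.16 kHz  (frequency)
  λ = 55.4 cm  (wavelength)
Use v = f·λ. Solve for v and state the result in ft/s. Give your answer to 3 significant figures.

9380 ft/s

Directly: v = fλ.
f = 5.16 kHz = 5160 Hz; λ = 55.4 cm = 0.5540 m.
v = 2859 m/s
2859 m/s × (1 ft/s / 0.3048 m/s) = 9379 ft/s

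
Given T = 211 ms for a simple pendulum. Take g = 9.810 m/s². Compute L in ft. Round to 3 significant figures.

Solving T = 2π√(L/g) for L: L = g·(T/2π)².
T = 211 ms = 0.2110 s; g = 9.810 m/s².
L = 0.01106 m
0.01106 m × (1 ft / 0.3048 m) = 0.03630 ft

0.0363 ft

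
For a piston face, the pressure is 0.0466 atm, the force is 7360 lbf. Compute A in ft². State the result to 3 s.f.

Rearranging: A = F/P.
P = 0.0466 atm = 4722 Pa; F = 7360 lbf = 32739 N.
A = 6.934 m²
6.934 m² × (1 ft² / 0.09290 m²) = 74.63 ft²

74.6 ft²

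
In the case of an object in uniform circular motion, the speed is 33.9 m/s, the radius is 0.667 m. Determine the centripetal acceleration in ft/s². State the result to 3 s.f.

5650 ft/s²

Directly: a = v²/r.
v = 33.9 m/s; r = 0.667 m.
a = 1723 m/s²
1723 m/s² × (1 ft/s² / 0.3048 m/s²) = 5653 ft/s²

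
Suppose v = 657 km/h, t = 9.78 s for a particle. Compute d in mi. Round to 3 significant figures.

1.11 mi

Rearranging v = d/t for d: d = v·t.
v = 657 km/h = 182.5 m/s; t = 9.78 s.
d = 1785 m
1785 m × (1 mi / 1609 m) = 1.109 mi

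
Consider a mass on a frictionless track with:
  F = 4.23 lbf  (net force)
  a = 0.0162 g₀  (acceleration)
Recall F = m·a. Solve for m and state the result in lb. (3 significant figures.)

261 lb

Rearranging F = m·a for m: m = F/a.
F = 4.23 lbf = 18.82 N; a = 0.0162 g₀ = 0.1589 m/s².
m = 118.4 kg
118.4 kg × (1 lb / 0.4536 kg) = 261.1 lb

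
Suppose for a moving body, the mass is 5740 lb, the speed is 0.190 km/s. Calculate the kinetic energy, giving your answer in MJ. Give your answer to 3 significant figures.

47.0 MJ

Directly: KE = ½mv².
m = 5740 lb = 2604 kg; v = 0.190 km/s = 190.0 m/s.
KE = 4.700×10^7 J  (the unit combination reduces to kg·m²/s² = J)
4.700×10^7 J × (1 MJ / 1.000×10^6 J) = 47.00 MJ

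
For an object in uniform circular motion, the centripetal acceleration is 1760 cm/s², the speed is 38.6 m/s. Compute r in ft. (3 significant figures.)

278 ft

Rearranging: r = v²/a.
a = 1760 cm/s² = 17.60 m/s²; v = 38.6 m/s.
r = 84.66 m
84.66 m × (1 ft / 0.3048 m) = 277.7 ft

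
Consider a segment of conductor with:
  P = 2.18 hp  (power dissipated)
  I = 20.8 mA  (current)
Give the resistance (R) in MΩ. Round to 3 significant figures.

3.76 MΩ

Rearranging P = I²R for R: R = P/I².
P = 2.18 hp = 1626 W; I = 20.8 mA = 0.02080 A.
R = 3.757×10^6 Ω
3.757×10^6 Ω × (1 MΩ / 1.000×10^6 Ω) = 3.757 MΩ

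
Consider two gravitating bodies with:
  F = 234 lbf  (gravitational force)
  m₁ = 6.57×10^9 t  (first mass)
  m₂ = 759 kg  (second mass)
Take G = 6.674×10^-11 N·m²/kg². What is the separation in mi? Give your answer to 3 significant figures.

From Newton's law of gravitation: r = √(G·m₁m₂/F).
F = 234 lbf = 1041 N; m₁ = 6.57×10^9 t = 6.570×10^12 kg; m₂ = 759 kg; G = 6.674×10^-11 N·m²/kg².
r = 17.88 m
17.88 m × (1 mi / 1609 m) = 0.01111 mi

0.0111 mi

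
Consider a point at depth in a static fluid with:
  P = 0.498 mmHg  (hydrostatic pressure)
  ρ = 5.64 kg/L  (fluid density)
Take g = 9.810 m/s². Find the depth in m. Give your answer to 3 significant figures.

0.00120 m

Solving P = ρ·g·h for h: h = P/(ρ·g).
P = 0.498 mmHg = 66.39 Pa; ρ = 5.64 kg/L = 5640 kg/m³; g = 9.810 m/s².
h = 0.001200 m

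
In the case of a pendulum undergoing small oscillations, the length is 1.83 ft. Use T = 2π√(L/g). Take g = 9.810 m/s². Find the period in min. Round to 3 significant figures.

Directly: T = 2π√(L/g).
L = 1.83 ft = 0.5578 m; g = 9.810 m/s².
T = 1.498 s
1.498 s × (1 min / 60.00 s) = 0.02497 min

0.0250 min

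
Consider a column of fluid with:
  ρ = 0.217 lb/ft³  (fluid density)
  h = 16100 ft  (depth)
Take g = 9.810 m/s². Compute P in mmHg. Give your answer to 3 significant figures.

1260 mmHg

Directly: P = ρgh.
ρ = 0.217 lb/ft³ = 3.476 kg/m³; h = 16100 ft = 4907 m; g = 9.810 m/s².
P = 1.673×10^5 Pa
1.673×10^5 Pa × (1 mmHg / 133.3 Pa) = 1255 mmHg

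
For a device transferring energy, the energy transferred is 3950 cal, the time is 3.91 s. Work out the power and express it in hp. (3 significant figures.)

5.67 hp

P is given directly by: P = W/t.
W = 3950 cal = 16527 J; t = 3.91 s.
P = 4227 W
4227 W × (1 hp / 745.7 W) = 5.668 hp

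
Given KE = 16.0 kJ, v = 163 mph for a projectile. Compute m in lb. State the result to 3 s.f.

Solving KE = ½mv² for m: m = 2·KE/v².
KE = 16.0 kJ = 16000 J; v = 163 mph = 72.87 m/s.
m = 6.027 kg
6.027 kg × (1 lb / 0.4536 kg) = 13.29 lb

13.3 lb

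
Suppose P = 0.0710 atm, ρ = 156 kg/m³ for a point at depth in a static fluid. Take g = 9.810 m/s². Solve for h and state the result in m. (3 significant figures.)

4.70 m

Solving P = ρ·g·h for h: h = P/(ρ·g).
P = 0.0710 atm = 7194 Pa; ρ = 156 kg/m³; g = 9.810 m/s².
h = 4.701 m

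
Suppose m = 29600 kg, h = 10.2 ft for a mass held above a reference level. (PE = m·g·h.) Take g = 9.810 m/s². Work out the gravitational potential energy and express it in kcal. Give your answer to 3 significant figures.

PE is given directly by: PE = mgh.
m = 29600 kg; h = 10.2 ft = 3.109 m; g = 9.810 m/s².
PE = 9.028×10^5 J  (the unit combination reduces to kg·m²/s² = J)
9.028×10^5 J × (1 kcal / 4184 J) = 215.8 kcal

216 kcal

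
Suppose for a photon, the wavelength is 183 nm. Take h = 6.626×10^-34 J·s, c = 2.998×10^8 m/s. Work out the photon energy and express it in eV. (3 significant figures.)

Directly: E = hc/λ.
λ = 183 nm = 1.830×10^-7 m; h = 6.626×10^-34 J·s; c = 2.998×10^8 m/s.
E = 1.086×10^-18 J  (the unit combination reduces to kg·m²/s² = J)
1.086×10^-18 J × (1 eV / 1.602×10^-19 J) = 6.775 eV

6.78 eV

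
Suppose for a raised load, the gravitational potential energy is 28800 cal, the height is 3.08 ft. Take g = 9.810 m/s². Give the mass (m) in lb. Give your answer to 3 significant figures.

Solving PE = m·g·h for m: m = PE/(g·h).
PE = 28800 cal = 1.205×10^5 J; h = 3.08 ft = 0.9388 m; g = 9.810 m/s².
m = 13084 kg
13084 kg × (1 lb / 0.4536 kg) = 28846 lb

28800 lb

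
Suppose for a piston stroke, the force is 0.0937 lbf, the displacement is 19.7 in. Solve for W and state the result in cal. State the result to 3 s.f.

0.0498 cal

Directly: W = F·d.
F = 0.0937 lbf = 0.4168 N; d = 19.7 in = 0.5004 m.
W = 0.2086 J  (the unit combination reduces to kg·m²/s² = J)
0.2086 J × (1 cal / 4.184 J) = 0.04985 cal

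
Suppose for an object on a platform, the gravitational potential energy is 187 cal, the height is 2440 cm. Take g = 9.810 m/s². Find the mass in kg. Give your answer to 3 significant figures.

3.27 kg

Rearranging: m = PE/(g·h).
PE = 187 cal = 782.4 J; h = 2440 cm = 24.40 m; g = 9.810 m/s².
m = 3.269 kg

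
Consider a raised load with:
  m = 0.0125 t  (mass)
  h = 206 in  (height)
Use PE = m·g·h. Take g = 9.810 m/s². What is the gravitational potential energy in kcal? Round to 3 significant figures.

Directly: PE = mgh.
m = 0.0125 t = 12.50 kg; h = 206 in = 5.232 m; g = 9.810 m/s².
PE = 641.6 J
641.6 J × (1 kcal / 4184 J) = 0.1534 kcal

0.153 kcal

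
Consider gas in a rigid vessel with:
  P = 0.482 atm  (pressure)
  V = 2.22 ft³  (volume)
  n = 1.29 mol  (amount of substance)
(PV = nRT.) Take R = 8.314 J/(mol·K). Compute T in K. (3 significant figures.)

286 K

From the ideal-gas law: T = PV/(nR).
P = 0.482 atm = 48839 Pa; V = 2.22 ft³ = 0.06286 m³; n = 1.29 mol; R = 8.314 J/(mol·K).
T = 286.3 K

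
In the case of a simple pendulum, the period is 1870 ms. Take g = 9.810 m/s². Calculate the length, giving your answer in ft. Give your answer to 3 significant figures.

2.85 ft

Rearranging T = 2π√(L/g) for L: L = g·(T/2π)².
T = 1870 ms = 1.870 s; g = 9.810 m/s².
L = 0.8689 m
0.8689 m × (1 ft / 0.3048 m) = 2.851 ft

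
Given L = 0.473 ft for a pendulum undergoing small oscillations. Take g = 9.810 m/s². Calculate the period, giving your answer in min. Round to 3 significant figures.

T is given directly by: T = 2π√(L/g).
L = 0.473 ft = 0.1442 m; g = 9.810 m/s².
T = 0.7617 s
0.7617 s × (1 min / 60.00 s) = 0.01269 min

0.0127 min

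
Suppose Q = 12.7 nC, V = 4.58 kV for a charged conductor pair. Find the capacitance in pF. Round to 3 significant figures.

Directly: C = Q/V.
Q = 12.7 nC = 1.270×10^-8 C; V = 4.58 kV = 4580 V.
C = 2.773×10^-12 F
2.773×10^-12 F × (1 pF / 1.000×10^-12 F) = 2.773 pF

2.77 pF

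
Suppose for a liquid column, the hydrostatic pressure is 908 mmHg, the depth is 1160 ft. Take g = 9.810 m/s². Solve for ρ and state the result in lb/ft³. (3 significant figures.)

Solving P = ρ·g·h for ρ: ρ = P/(g·h).
P = 908 mmHg = 1.211×10^5 Pa; h = 1160 ft = 353.6 m; g = 9.810 m/s².
ρ = 34.90 kg/m³
34.90 kg/m³ × (1 lb/ft³ / 16.02 kg/m³) = 2.179 lb/ft³

2.18 lb/ft³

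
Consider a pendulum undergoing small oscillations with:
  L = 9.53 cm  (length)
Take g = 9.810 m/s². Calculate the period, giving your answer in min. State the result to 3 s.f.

Directly: T = 2π√(L/g).
L = 9.53 cm = 0.09530 m; g = 9.810 m/s².
T = 0.6193 s
0.6193 s × (1 min / 60.00 s) = 0.01032 min

0.0103 min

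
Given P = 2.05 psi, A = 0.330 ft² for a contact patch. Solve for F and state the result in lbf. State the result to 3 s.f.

Rearranging: F = P·A.
P = 2.05 psi = 14134 Pa; A = 0.330 ft² = 0.03066 m².
F = 433.3 N  (the unit combination reduces to kg·m/s² = N)
433.3 N × (1 lbf / 4.448 N) = 97.42 lbf

97.4 lbf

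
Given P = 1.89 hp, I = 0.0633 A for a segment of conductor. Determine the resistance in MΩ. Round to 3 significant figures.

Rearranging P = I²R for R: R = P/I².
P = 1.89 hp = 1409 W; I = 0.0633 A.
R = 3.517×10^5 Ω
3.517×10^5 Ω × (1 MΩ / 1.000×10^6 Ω) = 0.3517 MΩ

0.352 MΩ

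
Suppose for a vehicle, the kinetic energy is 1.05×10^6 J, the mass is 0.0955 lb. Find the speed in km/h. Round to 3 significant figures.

Rearranging: v = √(2·KE/m).
KE = 1.05×10^6 J; m = 0.0955 lb = 0.04332 kg.
v = 6963 m/s
6963 m/s × (1 km/h / 0.2778 m/s) = 25066 km/h

25100 km/h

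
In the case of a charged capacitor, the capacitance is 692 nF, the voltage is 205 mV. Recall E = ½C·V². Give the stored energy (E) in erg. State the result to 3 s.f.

0.145 erg

E is given directly by: E = ½CV².
C = 692 nF = 6.920×10^-7 F; V = 205 mV = 0.2050 V.
E = 1.454×10^-8 J
1.454×10^-8 J × (1 erg / 1.000×10^-7 J) = 0.1454 erg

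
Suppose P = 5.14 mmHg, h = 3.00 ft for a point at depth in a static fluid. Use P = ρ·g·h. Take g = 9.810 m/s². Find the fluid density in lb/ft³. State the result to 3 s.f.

Solving P = ρ·g·h for ρ: ρ = P/(g·h).
P = 5.14 mmHg = 685.3 Pa; h = 3.00 ft = 0.9144 m; g = 9.810 m/s².
ρ = 76.39 kg/m³
76.39 kg/m³ × (1 lb/ft³ / 16.02 kg/m³) = 4.769 lb/ft³

4.77 lb/ft³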